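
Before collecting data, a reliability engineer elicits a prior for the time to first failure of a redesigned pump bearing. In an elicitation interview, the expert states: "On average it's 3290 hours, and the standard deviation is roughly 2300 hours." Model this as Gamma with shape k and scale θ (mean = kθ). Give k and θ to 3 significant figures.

For Gamma(k, scale θ): mean = kθ, variance = kθ², so CV = 1/√k.
CV = SD/mean = 2300/3290 = 0.6991, hence k = 1/CV² = 2.05.
Then θ = mean/k = 3290/2.05 = 1610.

k ≈ 2.05, θ ≈ 1610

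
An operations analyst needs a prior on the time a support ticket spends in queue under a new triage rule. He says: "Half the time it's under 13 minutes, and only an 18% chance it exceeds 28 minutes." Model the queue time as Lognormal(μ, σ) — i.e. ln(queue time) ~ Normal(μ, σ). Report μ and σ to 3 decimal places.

If T ~ Lognormal(μ,σ) then ln T ~ Normal(μ,σ), so the p-quantile of ln T is μ + z_p·σ.
ln(13) = 2.565 and ln(28) = 3.332; z_{0.5} = 0, z_{0.82} = 0.9154.
σ = (3.332 − 2.565)/(0.9154 − (0)) = 0.838.
μ = 2.565 − (0)·0.838 = 2.565.

μ ≈ 2.565, σ ≈ 0.838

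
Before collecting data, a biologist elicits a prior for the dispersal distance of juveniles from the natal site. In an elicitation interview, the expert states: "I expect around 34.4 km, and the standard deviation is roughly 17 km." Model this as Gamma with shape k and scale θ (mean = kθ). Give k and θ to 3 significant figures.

For Gamma(k, scale θ): mean = kθ, variance = kθ², so CV = 1/√k.
CV = SD/mean = 17/34.4 = 0.4942, hence k = 1/CV² = 4.09.
Then θ = mean/k = 34.4/4.09 = 8.4.

k ≈ 4.09, θ ≈ 8.4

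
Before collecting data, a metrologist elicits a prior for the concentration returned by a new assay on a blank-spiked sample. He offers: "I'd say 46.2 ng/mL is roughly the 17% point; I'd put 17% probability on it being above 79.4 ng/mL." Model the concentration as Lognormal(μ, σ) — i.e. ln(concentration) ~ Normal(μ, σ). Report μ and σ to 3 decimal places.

If T ~ Lognormal(μ,σ) then ln T ~ Normal(μ,σ), so the p-quantile of ln T is μ + z_p·σ.
ln(46.2) = 3.833 and ln(79.4) = 4.374; z_{0.17} = -0.9542, z_{0.83} = 0.9542.
σ = (4.374 − 3.833)/(0.9542 − (-0.9542)) = 0.284.
μ = 3.833 − (-0.9542)·0.284 = 4.104.

μ ≈ 4.104, σ ≈ 0.284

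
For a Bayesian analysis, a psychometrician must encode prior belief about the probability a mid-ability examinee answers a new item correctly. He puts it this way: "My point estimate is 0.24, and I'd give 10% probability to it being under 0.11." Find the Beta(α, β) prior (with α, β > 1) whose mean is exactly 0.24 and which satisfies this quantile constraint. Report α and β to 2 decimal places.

With mean 0.24 fixed, write α = 0.24s, β = 0.76s where s = α+β.
Need P(θ < 0.11) = 0.1 under Beta(0.24s, 0.76s). Normal approximation: (q−m)/√(m(1−m)/s) ≈ z_{0.1} = -1.28, so s ≈ 0.24·0.76·(-1.28)²/(0.11−0.24)² = 17.7.
At s = 17.7: P(θ<0.11) ≈ 0.077. Adjusting to match 0.1 gives s ≈ 14.86.
So α = 0.24·14.86 ≈ 3.57, β = 0.76·14.86 ≈ 11.30.

α ≈ 3.57, β ≈ 11.30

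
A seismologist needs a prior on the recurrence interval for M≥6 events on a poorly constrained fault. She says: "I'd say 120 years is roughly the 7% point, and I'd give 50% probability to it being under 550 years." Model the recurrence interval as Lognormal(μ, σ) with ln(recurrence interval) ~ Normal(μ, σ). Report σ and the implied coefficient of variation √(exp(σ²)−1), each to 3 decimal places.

σ ≈ 1.032, CV ≈ 1.378

If T ~ Lognormal(μ,σ) then ln T ~ Normal(μ,σ), so the p-quantile of ln T is μ + z_p·σ.
ln(120) = 4.787 and ln(550) = 6.31; z_{0.07} = -1.476, z_{0.5} = 0.
σ = (6.31 − 4.787)/(0 − (-1.476)) = 1.032.
μ = 4.787 − (-1.476)·1.032 = 6.310.
CV = √(exp(σ²)−1) = √(exp(1.0642)−1) = 1.378.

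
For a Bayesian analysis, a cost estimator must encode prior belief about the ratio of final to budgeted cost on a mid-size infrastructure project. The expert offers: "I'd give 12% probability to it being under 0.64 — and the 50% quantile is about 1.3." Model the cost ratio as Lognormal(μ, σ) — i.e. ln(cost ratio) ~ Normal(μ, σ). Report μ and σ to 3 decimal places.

μ ≈ 0.262, σ ≈ 0.603

If T ~ Lognormal(μ,σ) then ln T ~ Normal(μ,σ), so the p-quantile of ln T is μ + z_p·σ.
ln(0.64) = -0.4463 and ln(1.3) = 0.2624; z_{0.12} = -1.175, z_{0.5} = 0.
σ = (0.2624 − -0.4463)/(0 − (-1.175)) = 0.603.
μ = -0.4463 − (-1.175)·0.603 = 0.262.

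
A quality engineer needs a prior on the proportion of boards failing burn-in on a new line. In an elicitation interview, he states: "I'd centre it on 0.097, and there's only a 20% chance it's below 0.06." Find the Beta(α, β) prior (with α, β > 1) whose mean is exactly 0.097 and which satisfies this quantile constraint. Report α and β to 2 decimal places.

α ≈ 4.55, β ≈ 42.32

With mean 0.097 fixed, write α = 0.097s, β = 0.903s where s = α+β.
Need P(θ < 0.06) = 0.2 under Beta(0.097s, 0.903s). Normal approximation: (q−m)/√(m(1−m)/s) ≈ z_{0.2} = -0.842, so s ≈ 0.097·0.903·(-0.842)²/(0.06−0.097)² = 45.3.
At s = 45.3: P(θ<0.06) ≈ 0.205. Adjusting to match 0.2 gives s ≈ 46.87.
So α = 0.097·46.87 ≈ 4.55, β = 0.903·46.87 ≈ 42.32.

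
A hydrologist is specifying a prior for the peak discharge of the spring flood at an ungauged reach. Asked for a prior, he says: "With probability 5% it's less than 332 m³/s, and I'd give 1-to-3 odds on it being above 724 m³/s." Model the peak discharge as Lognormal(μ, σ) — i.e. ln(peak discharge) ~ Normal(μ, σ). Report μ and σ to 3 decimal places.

If T ~ Lognormal(μ,σ) then ln T ~ Normal(μ,σ), so the p-quantile of ln T is μ + z_p·σ.
ln(332) = 5.805 and ln(724) = 6.585; z_{0.05} = -1.645, z_{0.75} = 0.6745.
σ = (6.585 − 5.805)/(0.6745 − (-1.645)) = 0.336.
μ = 5.805 − (-1.645)·0.336 = 6.358.

μ ≈ 6.358, σ ≈ 0.336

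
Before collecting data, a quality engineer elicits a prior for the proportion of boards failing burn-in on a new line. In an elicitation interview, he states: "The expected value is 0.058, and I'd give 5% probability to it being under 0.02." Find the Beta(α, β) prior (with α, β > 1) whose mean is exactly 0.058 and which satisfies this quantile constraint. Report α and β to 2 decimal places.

With mean 0.058 fixed, write α = 0.058s, β = 0.942s where s = α+β.
Need P(θ < 0.02) = 0.05 under Beta(0.058s, 0.942s). Normal approximation: (q−m)/√(m(1−m)/s) ≈ z_{0.05} = -1.64, so s ≈ 0.058·0.942·(-1.64)²/(0.02−0.058)² = 102.4.
At s = 102.4: P(θ<0.02) ≈ 0.018. Adjusting to match 0.05 gives s ≈ 67.25.
So α = 0.058·67.25 ≈ 3.90, β = 0.942·67.25 ≈ 63.35.

α ≈ 3.90, β ≈ 63.35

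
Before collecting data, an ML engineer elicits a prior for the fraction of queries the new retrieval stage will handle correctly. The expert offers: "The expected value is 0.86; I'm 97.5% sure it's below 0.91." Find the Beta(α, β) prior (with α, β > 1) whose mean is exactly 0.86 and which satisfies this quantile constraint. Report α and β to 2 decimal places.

With mean 0.86 fixed, write α = 0.86s, β = 0.14s where s = α+β.
Need P(θ < 0.91) = 0.975 under Beta(0.86s, 0.14s). Normal approximation: (q−m)/√(m(1−m)/s) ≈ z_{0.975} = 1.96, so s ≈ 0.86·0.14·(1.96)²/(0.91−0.86)² = 185.0.
At s = 185.0: P(θ<0.91) ≈ 0.985. Adjusting to match 0.975 gives s ≈ 153.98.
So α = 0.86·153.98 ≈ 132.43, β = 0.14·153.98 ≈ 21.56.

α ≈ 132.43, β ≈ 21.56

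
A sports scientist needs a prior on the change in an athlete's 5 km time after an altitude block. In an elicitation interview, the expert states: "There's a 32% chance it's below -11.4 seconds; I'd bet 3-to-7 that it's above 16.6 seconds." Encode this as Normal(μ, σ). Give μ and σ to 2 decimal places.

The p-quantile of Normal(μ,σ) is μ + z_p·σ, with z_{0.32} = -0.4677 and z_{0.7} = 0.5244.
Eliminate σ: μ = (z₂·x₁ − z₁·x₂)/(z₂ − z₁) = (0.5244·-11.4 − (-0.4677)·16.6)/0.9921 = 1.80.
Then σ = (x₂ − x₁)/(z₂ − z₁) = (16.6 − -11.4)/0.9921 = 28.22.

μ = 1.80, σ = 28.22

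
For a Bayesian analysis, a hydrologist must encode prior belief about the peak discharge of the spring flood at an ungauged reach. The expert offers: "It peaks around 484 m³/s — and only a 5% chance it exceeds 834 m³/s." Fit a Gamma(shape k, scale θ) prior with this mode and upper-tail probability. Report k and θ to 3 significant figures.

Gamma(k,θ) with k>1 has mode (k−1)θ, so θ = 484/(k−1).
Need P(X < 834) = 0.95 with θ tied to k this way. Start at k = 2, θ = 484: P(X<834) ≈ 0.514.
Too low — raise k to concentrate. Iterating converges to k ≈ 10.4.
Then θ = 484/(10.4−1) ≈ 51.3.

k ≈ 10.4, θ ≈ 51.3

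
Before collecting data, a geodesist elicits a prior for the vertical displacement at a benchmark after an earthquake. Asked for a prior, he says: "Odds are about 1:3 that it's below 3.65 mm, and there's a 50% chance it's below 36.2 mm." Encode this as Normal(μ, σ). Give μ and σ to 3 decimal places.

μ = 36.200, σ = 48.259

The p-quantile of Normal(μ,σ) is μ + z_p·σ, with z_{0.25} = -0.6745 and z_{0.5} = 0.
Eliminate σ: μ = (z₂·x₁ − z₁·x₂)/(z₂ − z₁) = (0·3.65 − (-0.6745)·36.2)/0.6745 = 36.200.
Then σ = (x₂ − x₁)/(z₂ − z₁) = (36.2 − 3.65)/0.6745 = 48.259.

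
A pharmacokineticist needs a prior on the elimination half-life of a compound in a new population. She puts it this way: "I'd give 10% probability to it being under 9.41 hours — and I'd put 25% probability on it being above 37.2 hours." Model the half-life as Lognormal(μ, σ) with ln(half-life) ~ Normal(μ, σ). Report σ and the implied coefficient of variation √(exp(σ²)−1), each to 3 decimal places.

σ ≈ 0.703, CV ≈ 0.799

If T ~ Lognormal(μ,σ) then ln T ~ Normal(μ,σ), so the p-quantile of ln T is μ + z_p·σ.
ln(9.41) = 2.242 and ln(37.2) = 3.616; z_{0.1} = -1.282, z_{0.75} = 0.6745.
σ = (3.616 − 2.242)/(0.6745 − (-1.282)) = 0.703.
μ = 2.242 − (-1.282)·0.703 = 3.142.
CV = √(exp(σ²)−1) = √(exp(0.4938)−1) = 0.799.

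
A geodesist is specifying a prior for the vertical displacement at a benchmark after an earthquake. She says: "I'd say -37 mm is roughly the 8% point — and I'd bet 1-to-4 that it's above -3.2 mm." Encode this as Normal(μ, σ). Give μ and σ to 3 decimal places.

For Normal(μ,σ), the p-quantile is μ + z_p·σ. Here z_{0.08} = -1.405, z_{0.8} = 0.8416.
So -37 = μ − 1.405σ and -3.2 = μ + 0.8416σ.
Subtracting: σ = (-3.2 − -37)/(0.8416 − (-1.405)) = 15.044.
Then μ = -37 − (-1.405)·15.044 = -15.862.

μ = -15.862, σ = 15.044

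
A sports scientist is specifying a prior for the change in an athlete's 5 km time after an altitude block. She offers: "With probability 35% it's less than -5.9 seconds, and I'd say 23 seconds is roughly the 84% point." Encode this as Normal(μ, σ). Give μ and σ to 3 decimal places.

μ = 2.171, σ = 20.945

The p-quantile of Normal(μ,σ) is μ + z_p·σ, with z_{0.35} = -0.3853 and z_{0.84} = 0.9945.
Eliminate σ: μ = (z₂·x₁ − z₁·x₂)/(z₂ − z₁) = (0.9945·-5.9 − (-0.3853)·23)/1.38 = 2.171.
Then σ = (x₂ − x₁)/(z₂ − z₁) = (23 − -5.9)/1.38 = 20.945.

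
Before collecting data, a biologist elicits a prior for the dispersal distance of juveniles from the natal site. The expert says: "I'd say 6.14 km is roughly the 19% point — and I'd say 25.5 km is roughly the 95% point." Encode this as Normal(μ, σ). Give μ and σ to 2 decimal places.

The p-quantile of Normal(μ,σ) is μ + z_p·σ, with z_{0.19} = -0.8779 and z_{0.95} = 1.645.
Eliminate σ: μ = (z₂·x₁ − z₁·x₂)/(z₂ − z₁) = (1.645·6.14 − (-0.8779)·25.5)/2.523 = 12.88.
Then σ = (x₂ − x₁)/(z₂ − z₁) = (25.5 − 6.14)/2.523 = 7.67.

μ = 12.88, σ = 7.67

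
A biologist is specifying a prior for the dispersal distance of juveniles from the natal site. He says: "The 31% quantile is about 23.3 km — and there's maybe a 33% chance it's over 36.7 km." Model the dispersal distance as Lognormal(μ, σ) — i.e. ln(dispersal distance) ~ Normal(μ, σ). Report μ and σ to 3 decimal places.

If T ~ Lognormal(μ,σ) then ln T ~ Normal(μ,σ), so the p-quantile of ln T is μ + z_p·σ.
ln(23.3) = 3.148 and ln(36.7) = 3.603; z_{0.31} = -0.4959, z_{0.67} = 0.4399.
σ = (3.603 − 3.148)/(0.4399 − (-0.4959)) = 0.486.
μ = 3.148 − (-0.4959)·0.486 = 3.389.

μ ≈ 3.389, σ ≈ 0.486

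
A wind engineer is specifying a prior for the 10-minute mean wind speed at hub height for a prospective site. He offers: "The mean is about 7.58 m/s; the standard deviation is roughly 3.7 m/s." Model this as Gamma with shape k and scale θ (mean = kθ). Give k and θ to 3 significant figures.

For Gamma(k, scale θ): mean = kθ, variance = kθ², so CV = 1/√k.
CV = SD/mean = 3.7/7.58 = 0.4881, hence k = 1/CV² = 4.2.
Then θ = mean/k = 7.58/4.2 = 1.81.

k ≈ 4.2, θ ≈ 1.81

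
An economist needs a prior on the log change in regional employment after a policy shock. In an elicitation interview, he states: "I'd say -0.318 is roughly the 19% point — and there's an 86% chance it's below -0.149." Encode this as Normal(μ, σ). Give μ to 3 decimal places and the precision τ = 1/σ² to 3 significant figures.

μ = -0.242, τ = 134

For Normal(μ,σ), the p-quantile is μ + z_p·σ. Here z_{0.19} = -0.8779, z_{0.86} = 1.08.
So -0.318 = μ − 0.8779σ and -0.149 = μ + 1.08σ.
Subtracting: σ = (-0.149 − -0.318)/(1.08 − (-0.8779)) = 0.086.
Then μ = -0.318 − (-0.8779)·0.086 = -0.242.
Precision τ = 1/σ² = 1/0.0863² = 134.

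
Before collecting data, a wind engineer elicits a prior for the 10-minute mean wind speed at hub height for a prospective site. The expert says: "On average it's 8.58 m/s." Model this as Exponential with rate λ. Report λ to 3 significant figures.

λ ≈ 0.117

Exponential mean = 1/λ, so λ = 1/8.58 = 0.117.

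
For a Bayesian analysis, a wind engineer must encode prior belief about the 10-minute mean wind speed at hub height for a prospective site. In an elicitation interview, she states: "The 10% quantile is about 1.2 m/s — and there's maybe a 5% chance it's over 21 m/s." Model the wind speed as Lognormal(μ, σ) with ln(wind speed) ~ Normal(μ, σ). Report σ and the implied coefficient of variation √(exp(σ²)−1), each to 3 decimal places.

σ ≈ 0.978, CV ≈ 1.266

If T ~ Lognormal(μ,σ) then ln T ~ Normal(μ,σ), so the p-quantile of ln T is μ + z_p·σ.
ln(1.2) = 0.1823 and ln(21) = 3.045; z_{0.1} = -1.282, z_{0.95} = 1.645.
σ = (3.045 − 0.1823)/(1.645 − (-1.282)) = 0.978.
μ = 0.1823 − (-1.282)·0.978 = 1.436.
CV = √(exp(σ²)−1) = √(exp(0.9566)−1) = 1.266.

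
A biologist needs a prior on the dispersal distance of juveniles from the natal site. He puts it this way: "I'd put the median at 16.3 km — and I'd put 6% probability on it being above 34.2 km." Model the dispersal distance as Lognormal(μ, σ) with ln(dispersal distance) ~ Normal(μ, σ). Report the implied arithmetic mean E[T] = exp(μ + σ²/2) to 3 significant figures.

E[T] ≈ 18.3 km

If T ~ Lognormal(μ,σ) then ln T ~ Normal(μ,σ), so the p-quantile of ln T is μ + z_p·σ.
ln(16.3) = 2.791 and ln(34.2) = 3.532; z_{0.5} = 0, z_{0.94} = 1.555.
σ = (3.532 − 2.791)/(1.555 − (0)) = 0.477.
μ = 2.791 − (0)·0.477 = 2.791.
E[T] = exp(μ + σ²/2) = exp(2.791 + 0.1136) = 18.3 km.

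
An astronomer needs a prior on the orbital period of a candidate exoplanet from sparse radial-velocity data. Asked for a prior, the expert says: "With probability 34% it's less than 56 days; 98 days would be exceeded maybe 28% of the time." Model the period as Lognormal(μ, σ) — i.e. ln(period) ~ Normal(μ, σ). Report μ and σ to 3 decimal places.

If T ~ Lognormal(μ,σ) then ln T ~ Normal(μ,σ), so the p-quantile of ln T is μ + z_p·σ.
ln(56) = 4.025 and ln(98) = 4.585; z_{0.34} = -0.4125, z_{0.72} = 0.5828.
σ = (4.585 − 4.025)/(0.5828 − (-0.4125)) = 0.562.
μ = 4.025 − (-0.4125)·0.562 = 4.257.

μ ≈ 4.257, σ ≈ 0.562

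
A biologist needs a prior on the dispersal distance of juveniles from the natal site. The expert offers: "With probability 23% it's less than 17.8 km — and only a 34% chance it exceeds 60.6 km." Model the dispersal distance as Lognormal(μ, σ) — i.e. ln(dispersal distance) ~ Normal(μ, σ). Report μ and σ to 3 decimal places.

If T ~ Lognormal(μ,σ) then ln T ~ Normal(μ,σ), so the p-quantile of ln T is μ + z_p·σ.
ln(17.8) = 2.879 and ln(60.6) = 4.104; z_{0.23} = -0.7388, z_{0.66} = 0.4125.
σ = (4.104 − 2.879)/(0.4125 − (-0.7388)) = 1.064.
μ = 2.879 − (-0.7388)·1.064 = 3.665.

μ ≈ 3.665, σ ≈ 1.064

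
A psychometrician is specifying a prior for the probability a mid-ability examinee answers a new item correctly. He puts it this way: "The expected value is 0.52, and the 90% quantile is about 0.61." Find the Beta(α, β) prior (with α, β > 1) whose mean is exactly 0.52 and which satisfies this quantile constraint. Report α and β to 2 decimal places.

α ≈ 26.04, β ≈ 24.04

With mean 0.52 fixed, write α = 0.52s, β = 0.48s where s = α+β.
Need P(θ < 0.61) = 0.9 under Beta(0.52s, 0.48s). Normal approximation: (q−m)/√(m(1−m)/s) ≈ z_{0.9} = 1.28, so s ≈ 0.52·0.48·(1.28)²/(0.61−0.52)² = 50.6.
At s = 50.6: P(θ<0.61) ≈ 0.901. Adjusting to match 0.9 gives s ≈ 50.08.
So α = 0.52·50.08 ≈ 26.04, β = 0.48·50.08 ≈ 24.04.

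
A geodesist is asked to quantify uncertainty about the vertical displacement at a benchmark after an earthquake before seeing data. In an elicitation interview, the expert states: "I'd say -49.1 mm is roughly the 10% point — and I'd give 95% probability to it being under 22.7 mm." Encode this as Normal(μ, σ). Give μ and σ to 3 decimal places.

μ = -17.657, σ = 24.535

The p-quantile of Normal(μ,σ) is μ + z_p·σ, with z_{0.1} = -1.282 and z_{0.95} = 1.645.
Eliminate σ: μ = (z₂·x₁ − z₁·x₂)/(z₂ − z₁) = (1.645·-49.1 − (-1.282)·22.7)/2.926 = -17.657.
Then σ = (x₂ − x₁)/(z₂ − z₁) = (22.7 − -49.1)/2.926 = 24.535.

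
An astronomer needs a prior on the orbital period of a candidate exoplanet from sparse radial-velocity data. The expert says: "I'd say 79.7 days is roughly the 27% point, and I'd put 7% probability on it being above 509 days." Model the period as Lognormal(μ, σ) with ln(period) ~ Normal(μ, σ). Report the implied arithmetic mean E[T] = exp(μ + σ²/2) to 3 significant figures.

If T ~ Lognormal(μ,σ) then ln T ~ Normal(μ,σ), so the p-quantile of ln T is μ + z_p·σ.
ln(79.7) = 4.378 and ln(509) = 6.232; z_{0.27} = -0.6128, z_{0.93} = 1.476.
σ = (6.232 − 4.378)/(1.476 − (-0.6128)) = 0.888.
μ = 4.378 − (-0.6128)·0.888 = 4.922.
E[T] = exp(μ + σ²/2) = exp(4.922 + 0.3941) = 204 days.

E[T] ≈ 204 days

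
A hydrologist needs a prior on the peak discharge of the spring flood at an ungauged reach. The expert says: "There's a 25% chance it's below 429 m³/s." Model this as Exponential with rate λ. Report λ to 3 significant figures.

λ ≈ 0.000671

P(T < 429.0) = 1 − e^(−λ·429.0) = 0.25, so λ = −ln(1−0.25)/429.0 = −ln(0.75)/429.0 = 0.000671.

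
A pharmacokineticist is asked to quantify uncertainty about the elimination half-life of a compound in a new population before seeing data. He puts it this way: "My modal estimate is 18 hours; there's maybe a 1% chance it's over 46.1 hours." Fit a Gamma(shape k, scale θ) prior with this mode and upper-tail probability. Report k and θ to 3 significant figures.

Gamma(k,θ) with k>1 has mode (k−1)θ, so θ = 18/(k−1).
Need P(X < 46.1) = 0.99 with θ tied to k this way. Start at k = 2, θ = 18: P(X<46.1) ≈ 0.725.
Too low — raise k to concentrate. Iterating converges to k ≈ 6.28.
Then θ = 18/(6.28−1) ≈ 3.41.

k ≈ 6.28, θ ≈ 3.41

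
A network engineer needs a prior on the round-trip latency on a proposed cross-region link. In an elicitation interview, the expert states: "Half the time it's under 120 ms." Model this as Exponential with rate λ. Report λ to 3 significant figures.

λ ≈ 0.00578

Exponential median = ln 2 / λ, so λ = ln 2 / 120.0 = 0.00578.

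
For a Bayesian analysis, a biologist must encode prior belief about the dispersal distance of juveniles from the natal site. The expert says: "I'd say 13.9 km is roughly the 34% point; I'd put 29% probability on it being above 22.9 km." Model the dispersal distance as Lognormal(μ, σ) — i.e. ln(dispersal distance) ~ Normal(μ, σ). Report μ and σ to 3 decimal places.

If T ~ Lognormal(μ,σ) then ln T ~ Normal(μ,σ), so the p-quantile of ln T is μ + z_p·σ.
ln(13.9) = 2.632 and ln(22.9) = 3.131; z_{0.34} = -0.4125, z_{0.71} = 0.5534.
σ = (3.131 − 2.632)/(0.5534 − (-0.4125)) = 0.517.
μ = 2.632 − (-0.4125)·0.517 = 2.845.

μ ≈ 2.845, σ ≈ 0.517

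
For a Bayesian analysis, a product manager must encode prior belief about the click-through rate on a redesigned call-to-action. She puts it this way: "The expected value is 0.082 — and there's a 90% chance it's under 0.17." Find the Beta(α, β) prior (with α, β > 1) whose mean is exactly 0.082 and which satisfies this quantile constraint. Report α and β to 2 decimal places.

α ≈ 1.42, β ≈ 15.87

With mean 0.082 fixed, write α = 0.082s, β = 0.918s where s = α+β.
Need P(θ < 0.17) = 0.9 under Beta(0.082s, 0.918s). Normal approximation: (q−m)/√(m(1−m)/s) ≈ z_{0.9} = 1.28, so s ≈ 0.082·0.918·(1.28)²/(0.17−0.082)² = 16.0.
At s = 16.0: P(θ<0.17) ≈ 0.894. Adjusting to match 0.9 gives s ≈ 17.29.
So α = 0.082·17.29 ≈ 1.42, β = 0.918·17.29 ≈ 15.87.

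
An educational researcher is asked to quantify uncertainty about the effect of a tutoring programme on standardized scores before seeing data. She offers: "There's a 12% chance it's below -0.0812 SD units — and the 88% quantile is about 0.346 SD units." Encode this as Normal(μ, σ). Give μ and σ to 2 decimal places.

μ = 0.13, σ = 0.18

The p-quantile of Normal(μ,σ) is μ + z_p·σ, with z_{0.12} = -1.175 and z_{0.88} = 1.175.
Eliminate σ: μ = (z₂·x₁ − z₁·x₂)/(z₂ − z₁) = (1.175·-0.0812 − (-1.175)·0.346)/2.35 = 0.13.
Then σ = (x₂ − x₁)/(z₂ − z₁) = (0.346 − -0.0812)/2.35 = 0.18.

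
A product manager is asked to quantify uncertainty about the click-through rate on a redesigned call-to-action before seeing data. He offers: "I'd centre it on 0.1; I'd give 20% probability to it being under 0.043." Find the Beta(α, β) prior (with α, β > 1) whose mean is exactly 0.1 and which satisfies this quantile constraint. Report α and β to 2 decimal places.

With mean 0.1 fixed, write α = 0.1s, β = 0.9s where s = α+β.
Need P(θ < 0.043) = 0.2 under Beta(0.1s, 0.9s). Normal approximation: (q−m)/√(m(1−m)/s) ≈ z_{0.2} = -0.842, so s ≈ 0.1·0.9·(-0.842)²/(0.043−0.1)² = 19.6.
At s = 19.6: P(θ<0.043) ≈ 0.199. Adjusting to match 0.2 gives s ≈ 19.54.
So α = 0.1·19.54 ≈ 1.95, β = 0.9·19.54 ≈ 17.59.

α ≈ 1.95, β ≈ 17.59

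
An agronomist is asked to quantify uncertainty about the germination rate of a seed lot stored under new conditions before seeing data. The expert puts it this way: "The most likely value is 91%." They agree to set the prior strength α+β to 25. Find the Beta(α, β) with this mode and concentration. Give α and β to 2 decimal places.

For α,β > 1 the Beta mode is (α−1)/(α+β−2). With α+β = 25, the mode is (α−1)/23.
Set (α−1)/23 = 0.91 → α = 1 + 0.91·23 = 21.93.
β = 25 − α = 3.07.

α = 21.93, β = 3.07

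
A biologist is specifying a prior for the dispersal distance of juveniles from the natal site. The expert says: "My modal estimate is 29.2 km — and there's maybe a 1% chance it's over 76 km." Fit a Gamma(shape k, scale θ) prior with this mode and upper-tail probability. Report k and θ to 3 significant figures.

k ≈ 6.08, θ ≈ 5.74

Gamma(k,θ) with k>1 has mode (k−1)θ, so θ = 29.2/(k−1).
Need P(X < 76) = 0.99 with θ tied to k this way. Start at k = 2, θ = 29.2: P(X<76) ≈ 0.733.
Too low — raise k to concentrate. Iterating converges to k ≈ 6.08.
Then θ = 29.2/(6.08−1) ≈ 5.74.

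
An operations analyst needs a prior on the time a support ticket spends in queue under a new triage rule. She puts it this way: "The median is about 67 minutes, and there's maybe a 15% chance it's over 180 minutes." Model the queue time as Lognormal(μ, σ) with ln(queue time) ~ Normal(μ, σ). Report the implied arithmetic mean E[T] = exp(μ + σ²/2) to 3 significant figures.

E[T] ≈ 106 minutes

If T ~ Lognormal(μ,σ) then ln T ~ Normal(μ,σ), so the p-quantile of ln T is μ + z_p·σ.
ln(67) = 4.205 and ln(180) = 5.193; z_{0.5} = 0, z_{0.85} = 1.036.
σ = (5.193 − 4.205)/(1.036 − (0)) = 0.954.
μ = 4.205 − (0)·0.954 = 4.205.
E[T] = exp(μ + σ²/2) = exp(4.205 + 0.4546) = 106 minutes.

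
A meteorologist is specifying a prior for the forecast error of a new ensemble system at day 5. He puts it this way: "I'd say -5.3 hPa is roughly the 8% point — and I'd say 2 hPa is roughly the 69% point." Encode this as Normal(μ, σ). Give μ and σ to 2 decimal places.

For Normal(μ,σ), the p-quantile is μ + z_p·σ. Here z_{0.08} = -1.405, z_{0.69} = 0.4959.
So -5.3 = μ − 1.405σ and 2 = μ + 0.4959σ.
Subtracting: σ = (2 − -5.3)/(0.4959 − (-1.405)) = 3.84.
Then μ = -5.3 − (-1.405)·3.84 = 0.10.

μ = 0.10, σ = 3.84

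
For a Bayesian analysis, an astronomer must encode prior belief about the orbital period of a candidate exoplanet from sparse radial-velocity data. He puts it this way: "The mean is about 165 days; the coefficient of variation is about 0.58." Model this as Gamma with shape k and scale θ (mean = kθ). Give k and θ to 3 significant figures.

For Gamma(k, scale θ): mean = kθ, variance = kθ², so CV = 1/√k.
CV = 0.58, hence k = 1/CV² = 2.97.
Then θ = mean/k = 165/2.97 = 55.5.

k ≈ 2.97, θ ≈ 55.5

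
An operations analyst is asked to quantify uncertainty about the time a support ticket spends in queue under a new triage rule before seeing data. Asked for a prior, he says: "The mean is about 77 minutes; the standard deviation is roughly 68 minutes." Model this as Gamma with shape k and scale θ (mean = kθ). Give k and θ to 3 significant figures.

k ≈ 1.28, θ ≈ 60.1

For Gamma(k, scale θ): mean = kθ, variance = kθ², so CV = 1/√k.
CV = SD/mean = 68/77 = 0.8831, hence k = 1/CV² = 1.28.
Then θ = mean/k = 77/1.28 = 60.1.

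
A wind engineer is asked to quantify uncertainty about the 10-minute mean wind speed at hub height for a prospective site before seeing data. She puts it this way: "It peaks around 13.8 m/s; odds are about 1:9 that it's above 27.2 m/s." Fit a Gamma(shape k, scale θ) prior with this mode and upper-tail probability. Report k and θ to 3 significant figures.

Gamma(k,θ) with k>1 has mode (k−1)θ, so θ = 13.8/(k−1).
Need P(X < 27.2) = 0.9 with θ tied to k this way. Start at k = 2, θ = 13.8: P(X<27.2) ≈ 0.586.
Too low — raise k to concentrate. Iterating converges to k ≈ 5.16.
Then θ = 13.8/(5.16−1) ≈ 3.32.

k ≈ 5.16, θ ≈ 3.32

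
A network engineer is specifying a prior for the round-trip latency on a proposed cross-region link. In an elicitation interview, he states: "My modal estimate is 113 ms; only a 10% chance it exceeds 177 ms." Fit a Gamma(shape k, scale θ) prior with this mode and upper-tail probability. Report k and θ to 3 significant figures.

Gamma(k,θ) with k>1 has mode (k−1)θ, so θ = 113/(k−1).
Need P(X < 177) = 0.9 with θ tied to k this way. Start at k = 2, θ = 113: P(X<177) ≈ 0.464.
Too low — raise k to concentrate. Iterating converges to k ≈ 10.3.
Then θ = 113/(10.3−1) ≈ 12.2.

k ≈ 10.3, θ ≈ 12.2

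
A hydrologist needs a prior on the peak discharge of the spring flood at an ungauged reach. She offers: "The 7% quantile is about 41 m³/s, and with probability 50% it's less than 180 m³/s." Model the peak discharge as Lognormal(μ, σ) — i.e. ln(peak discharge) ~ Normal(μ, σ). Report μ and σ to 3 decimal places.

If T ~ Lognormal(μ,σ) then ln T ~ Normal(μ,σ), so the p-quantile of ln T is μ + z_p·σ.
ln(41) = 3.714 and ln(180) = 5.193; z_{0.07} = -1.476, z_{0.5} = 0.
σ = (5.193 − 3.714)/(0 − (-1.476)) = 1.002.
μ = 3.714 − (-1.476)·1.002 = 5.193.

μ ≈ 5.193, σ ≈ 1.002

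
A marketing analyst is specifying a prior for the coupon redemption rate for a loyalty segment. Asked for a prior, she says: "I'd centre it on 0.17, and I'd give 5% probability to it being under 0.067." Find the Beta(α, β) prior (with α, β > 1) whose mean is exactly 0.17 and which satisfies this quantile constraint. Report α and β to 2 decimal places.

α ≈ 4.41, β ≈ 21.53

With mean 0.17 fixed, write α = 0.17s, β = 0.83s where s = α+β.
Need P(θ < 0.067) = 0.05 under Beta(0.17s, 0.83s). Normal approximation: (q−m)/√(m(1−m)/s) ≈ z_{0.05} = -1.64, so s ≈ 0.17·0.83·(-1.64)²/(0.067−0.17)² = 36.0.
At s = 36.0: P(θ<0.067) ≈ 0.024. Adjusting to match 0.05 gives s ≈ 25.94.
So α = 0.17·25.94 ≈ 4.41, β = 0.83·25.94 ≈ 21.53.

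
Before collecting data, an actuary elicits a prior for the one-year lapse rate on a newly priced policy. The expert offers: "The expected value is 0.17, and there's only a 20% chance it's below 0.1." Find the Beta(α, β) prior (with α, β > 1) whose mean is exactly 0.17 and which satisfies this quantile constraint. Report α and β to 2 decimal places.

α ≈ 3.59, β ≈ 17.51

With mean 0.17 fixed, write α = 0.17s, β = 0.83s where s = α+β.
Need P(θ < 0.1) = 0.2 under Beta(0.17s, 0.83s). Normal approximation: (q−m)/√(m(1−m)/s) ≈ z_{0.2} = -0.842, so s ≈ 0.17·0.83·(-0.842)²/(0.1−0.17)² = 20.4.
At s = 20.4: P(θ<0.1) ≈ 0.205. Adjusting to match 0.2 gives s ≈ 21.10.
So α = 0.17·21.10 ≈ 3.59, β = 0.83·21.10 ≈ 17.51.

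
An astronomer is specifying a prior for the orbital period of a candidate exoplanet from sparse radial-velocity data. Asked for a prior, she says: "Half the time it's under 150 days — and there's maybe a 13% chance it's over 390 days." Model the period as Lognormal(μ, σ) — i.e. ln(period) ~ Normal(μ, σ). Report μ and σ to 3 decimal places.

If T ~ Lognormal(μ,σ) then ln T ~ Normal(μ,σ), so the p-quantile of ln T is μ + z_p·σ.
ln(150) = 5.011 and ln(390) = 5.966; z_{0.5} = 0, z_{0.87} = 1.126.
σ = (5.966 − 5.011)/(1.126 − (0)) = 0.848.
μ = 5.011 − (0)·0.848 = 5.011.

μ ≈ 5.011, σ ≈ 0.848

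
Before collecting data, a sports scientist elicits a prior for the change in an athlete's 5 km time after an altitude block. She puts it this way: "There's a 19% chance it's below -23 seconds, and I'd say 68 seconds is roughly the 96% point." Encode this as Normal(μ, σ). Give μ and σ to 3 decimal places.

μ = 7.392, σ = 34.619

For Normal(μ,σ), the p-quantile is μ + z_p·σ. Here z_{0.19} = -0.8779, z_{0.96} = 1.751.
So -23 = μ − 0.8779σ and 68 = μ + 1.751σ.
Subtracting: σ = (68 − -23)/(1.751 − (-0.8779)) = 34.619.
Then μ = -23 − (-0.8779)·34.619 = 7.392.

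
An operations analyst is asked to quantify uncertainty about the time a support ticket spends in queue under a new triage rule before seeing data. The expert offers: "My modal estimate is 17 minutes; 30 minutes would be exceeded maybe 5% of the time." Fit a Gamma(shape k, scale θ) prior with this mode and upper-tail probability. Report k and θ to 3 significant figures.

Gamma(k,θ) with k>1 has mode (k−1)θ, so θ = 17/(k−1).
Need P(X < 30) = 0.95 with θ tied to k this way. Start at k = 2, θ = 17: P(X<30) ≈ 0.527.
Too low — raise k to concentrate. Iterating converges to k ≈ 9.64.
Then θ = 17/(9.64−1) ≈ 1.97.

k ≈ 9.64, θ ≈ 1.97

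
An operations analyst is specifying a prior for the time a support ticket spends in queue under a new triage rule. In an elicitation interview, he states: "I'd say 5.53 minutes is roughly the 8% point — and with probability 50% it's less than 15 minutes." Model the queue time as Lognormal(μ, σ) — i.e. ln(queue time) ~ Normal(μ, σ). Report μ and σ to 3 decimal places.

If T ~ Lognormal(μ,σ) then ln T ~ Normal(μ,σ), so the p-quantile of ln T is μ + z_p·σ.
ln(5.53) = 1.71 and ln(15) = 2.708; z_{0.08} = -1.405, z_{0.5} = 0.
σ = (2.708 − 1.71)/(0 − (-1.405)) = 0.710.
μ = 1.71 − (-1.405)·0.710 = 2.708.

μ ≈ 2.708, σ ≈ 0.710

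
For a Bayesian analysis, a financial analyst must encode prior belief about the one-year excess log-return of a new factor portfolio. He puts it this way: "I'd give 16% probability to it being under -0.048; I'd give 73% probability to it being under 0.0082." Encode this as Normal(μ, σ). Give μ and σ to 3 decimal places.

μ = -0.013, σ = 0.035

For Normal(μ,σ), the p-quantile is μ + z_p·σ. Here z_{0.16} = -0.9945, z_{0.73} = 0.6128.
So -0.048 = μ − 0.9945σ and 0.0082 = μ + 0.6128σ.
Subtracting: σ = (0.0082 − -0.048)/(0.6128 − (-0.9945)) = 0.035.
Then μ = -0.048 − (-0.9945)·0.035 = -0.013.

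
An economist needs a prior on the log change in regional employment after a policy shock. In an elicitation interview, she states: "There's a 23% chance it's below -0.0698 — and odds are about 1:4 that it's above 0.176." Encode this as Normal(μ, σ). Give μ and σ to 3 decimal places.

For Normal(μ,σ), the p-quantile is μ + z_p·σ. Here z_{0.23} = -0.7388, z_{0.8} = 0.8416.
So -0.0698 = μ − 0.7388σ and 0.176 = μ + 0.8416σ.
Subtracting: σ = (0.176 − -0.0698)/(0.8416 − (-0.7388)) = 0.156.
Then μ = -0.0698 − (-0.7388)·0.156 = 0.045.

μ = 0.045, σ = 0.156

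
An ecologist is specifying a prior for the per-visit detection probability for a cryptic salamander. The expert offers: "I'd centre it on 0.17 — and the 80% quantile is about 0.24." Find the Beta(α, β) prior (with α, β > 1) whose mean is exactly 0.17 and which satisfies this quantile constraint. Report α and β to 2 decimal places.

α ≈ 2.99, β ≈ 14.58

With mean 0.17 fixed, write α = 0.17s, β = 0.83s where s = α+β.
Need P(θ < 0.24) = 0.8 under Beta(0.17s, 0.83s). Normal approximation: (q−m)/√(m(1−m)/s) ≈ z_{0.8} = 0.842, so s ≈ 0.17·0.83·(0.842)²/(0.24−0.17)² = 20.4.
At s = 20.4: P(θ<0.24) ≈ 0.813. Adjusting to match 0.8 gives s ≈ 17.57.
So α = 0.17·17.57 ≈ 2.99, β = 0.83·17.57 ≈ 14.58.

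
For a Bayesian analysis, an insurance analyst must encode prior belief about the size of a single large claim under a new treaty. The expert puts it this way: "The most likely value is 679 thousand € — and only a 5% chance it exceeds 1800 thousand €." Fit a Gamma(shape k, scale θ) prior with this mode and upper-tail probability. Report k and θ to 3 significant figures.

k ≈ 3.84, θ ≈ 239

Gamma(k,θ) with k>1 has mode (k−1)θ, so θ = 679/(k−1).
Need P(X < 1800) = 0.95 with θ tied to k this way. Start at k = 2, θ = 679: P(X<1800) ≈ 0.742.
Too low — raise k to concentrate. Iterating converges to k ≈ 3.84.
Then θ = 679/(3.84−1) ≈ 239.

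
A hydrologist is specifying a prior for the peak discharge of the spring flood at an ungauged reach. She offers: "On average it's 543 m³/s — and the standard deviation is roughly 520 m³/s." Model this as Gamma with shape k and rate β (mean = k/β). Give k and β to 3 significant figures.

For Gamma(k, rate β): mean = k/β, variance = k/β², so CV = 1/√k.
CV = SD/mean = 520/543 = 0.9576, hence k = 1/CV² = 1.09.
Then β = k/mean = 1.09/543 = 0.00201.

k ≈ 1.09, β ≈ 0.00201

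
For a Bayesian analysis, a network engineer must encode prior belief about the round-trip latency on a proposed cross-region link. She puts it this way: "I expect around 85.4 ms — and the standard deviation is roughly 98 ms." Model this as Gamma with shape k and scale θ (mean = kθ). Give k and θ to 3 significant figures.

For Gamma(k, scale θ): mean = kθ, variance = kθ², so CV = 1/√k.
CV = SD/mean = 98/85.4 = 1.148, hence k = 1/CV² = 0.759.
Then θ = mean/k = 85.4/0.759 = 112.

k ≈ 0.759, θ ≈ 112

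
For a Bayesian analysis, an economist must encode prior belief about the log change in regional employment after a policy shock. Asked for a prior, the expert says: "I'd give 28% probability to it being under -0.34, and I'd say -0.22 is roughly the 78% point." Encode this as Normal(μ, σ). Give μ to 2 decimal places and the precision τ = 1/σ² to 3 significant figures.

μ = -0.29, τ = 128

The p-quantile of Normal(μ,σ) is μ + z_p·σ, with z_{0.28} = -0.5828 and z_{0.78} = 0.7722.
Eliminate σ: μ = (z₂·x₁ − z₁·x₂)/(z₂ − z₁) = (0.7722·-0.34 − (-0.5828)·-0.22)/1.355 = -0.29.
Then σ = (x₂ − x₁)/(z₂ − z₁) = (-0.22 − -0.34)/1.355 = 0.09.
Precision τ = 1/σ² = 1/0.08856² = 128.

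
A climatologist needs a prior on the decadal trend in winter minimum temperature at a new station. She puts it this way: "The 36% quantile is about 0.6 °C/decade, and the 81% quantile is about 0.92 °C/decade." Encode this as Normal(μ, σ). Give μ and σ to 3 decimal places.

The p-quantile of Normal(μ,σ) is μ + z_p·σ, with z_{0.36} = -0.3585 and z_{0.81} = 0.8779.
Eliminate σ: μ = (z₂·x₁ − z₁·x₂)/(z₂ − z₁) = (0.8779·0.6 − (-0.3585)·0.92)/1.236 = 0.693.
Then σ = (x₂ − x₁)/(z₂ − z₁) = (0.92 − 0.6)/1.236 = 0.259.

μ = 0.693, σ = 0.259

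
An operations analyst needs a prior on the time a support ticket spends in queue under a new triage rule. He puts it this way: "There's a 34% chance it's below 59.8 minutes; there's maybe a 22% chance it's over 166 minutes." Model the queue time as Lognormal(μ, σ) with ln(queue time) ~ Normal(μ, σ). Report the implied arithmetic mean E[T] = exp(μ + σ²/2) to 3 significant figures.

If T ~ Lognormal(μ,σ) then ln T ~ Normal(μ,σ), so the p-quantile of ln T is μ + z_p·σ.
ln(59.8) = 4.091 and ln(166) = 5.112; z_{0.34} = -0.4125, z_{0.78} = 0.7722.
σ = (5.112 − 4.091)/(0.7722 − (-0.4125)) = 0.862.
μ = 4.091 − (-0.4125)·0.862 = 4.446.
E[T] = exp(μ + σ²/2) = exp(4.446 + 0.3714) = 124 minutes.

E[T] ≈ 124 minutes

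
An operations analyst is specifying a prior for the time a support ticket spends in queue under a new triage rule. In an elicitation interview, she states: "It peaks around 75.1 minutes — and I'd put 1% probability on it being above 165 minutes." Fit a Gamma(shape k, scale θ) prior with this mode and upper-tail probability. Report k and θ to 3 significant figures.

k ≈ 8.78, θ ≈ 9.65

Gamma(k,θ) with k>1 has mode (k−1)θ, so θ = 75.1/(k−1).
Need P(X < 165) = 0.99 with θ tied to k this way. Start at k = 2, θ = 75.1: P(X<165) ≈ 0.645.
Too low — raise k to concentrate. Iterating converges to k ≈ 8.78.
Then θ = 75.1/(8.78−1) ≈ 9.65.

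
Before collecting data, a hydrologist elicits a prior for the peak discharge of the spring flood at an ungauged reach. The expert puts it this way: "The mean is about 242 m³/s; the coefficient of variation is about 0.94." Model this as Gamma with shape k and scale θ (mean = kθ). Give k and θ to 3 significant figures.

k ≈ 1.13, θ ≈ 214

For Gamma(k, scale θ): mean = kθ, variance = kθ², so CV = 1/√k.
CV = 0.94, hence k = 1/CV² = 1.13.
Then θ = mean/k = 242/1.13 = 214.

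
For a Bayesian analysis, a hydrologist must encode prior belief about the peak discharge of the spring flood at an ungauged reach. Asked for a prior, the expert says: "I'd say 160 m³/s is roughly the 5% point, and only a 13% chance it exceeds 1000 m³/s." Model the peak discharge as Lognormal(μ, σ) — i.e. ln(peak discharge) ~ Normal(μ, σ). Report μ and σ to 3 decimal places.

If T ~ Lognormal(μ,σ) then ln T ~ Normal(μ,σ), so the p-quantile of ln T is μ + z_p·σ.
ln(160) = 5.075 and ln(1000) = 6.908; z_{0.05} = -1.645, z_{0.87} = 1.126.
σ = (6.908 − 5.075)/(1.126 − (-1.645)) = 0.661.
μ = 5.075 − (-1.645)·0.661 = 6.163.

μ ≈ 6.163, σ ≈ 0.661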